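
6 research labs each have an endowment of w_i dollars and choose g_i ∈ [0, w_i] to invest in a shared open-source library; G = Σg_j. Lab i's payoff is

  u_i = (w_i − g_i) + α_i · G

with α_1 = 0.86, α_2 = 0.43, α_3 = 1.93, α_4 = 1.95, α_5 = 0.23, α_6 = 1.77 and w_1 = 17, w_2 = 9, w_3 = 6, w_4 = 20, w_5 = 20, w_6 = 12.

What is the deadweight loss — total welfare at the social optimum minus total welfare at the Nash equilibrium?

∂u_i/∂g_i = α_i − 1, so lab i contributes w_i if α_i > 1, else 0.
α_i > 1 for i ∈ {3, 4, 6}; NE contributions (0, 0, 6, 20, 0, 12), G = 38.
W^NE = Σw_i − G^NE + (Σα_i)·G^NE = 84 + 6.17·38 = 318.46.
Planner: ∂(Σu_j)/∂g_i = Σα_j − 1 = 6.17 > 0, so everyone contributes w_i; G^SO = 84, W^SO = 84 + 6.17·84 = 602.28.
Deadweight loss = 283.82.

283.82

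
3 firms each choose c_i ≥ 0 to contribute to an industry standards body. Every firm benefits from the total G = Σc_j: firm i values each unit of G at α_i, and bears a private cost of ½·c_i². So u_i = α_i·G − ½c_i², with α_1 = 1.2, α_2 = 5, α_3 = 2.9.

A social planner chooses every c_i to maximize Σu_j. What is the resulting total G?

Planner FOC: ∂(Σu_j)/∂c_i = (Σα_j) − c_i = 0, so c_i^SO = Σα_j = 9.1 for every i; G^SO = 27.3.

27.3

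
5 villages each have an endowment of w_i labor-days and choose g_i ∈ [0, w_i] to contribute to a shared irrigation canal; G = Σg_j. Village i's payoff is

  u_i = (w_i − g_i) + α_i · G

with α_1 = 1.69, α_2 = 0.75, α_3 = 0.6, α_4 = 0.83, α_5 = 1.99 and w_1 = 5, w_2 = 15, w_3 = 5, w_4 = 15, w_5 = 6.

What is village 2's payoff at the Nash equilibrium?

∂u_i/∂g_i = α_i − 1, so village i contributes w_i if α_i > 1, else 0.
α_i > 1 for i ∈ {1, 5}; NE contributions (5, 0, 0, 0, 6), G = 11.
u_2 = (15 − 0) + 0.75·11 = 23.25.

23.25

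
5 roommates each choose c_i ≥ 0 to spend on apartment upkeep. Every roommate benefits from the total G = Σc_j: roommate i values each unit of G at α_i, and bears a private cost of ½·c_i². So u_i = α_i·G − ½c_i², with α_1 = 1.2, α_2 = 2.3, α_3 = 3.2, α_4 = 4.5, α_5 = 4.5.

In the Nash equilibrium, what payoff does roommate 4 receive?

Roommate i's FOC: ∂u_i/∂c_i = α_i − c_i = 0, so c_i* = α_i.
NE contributions = (1.2, 2.3, 3.2, 4.5, 4.5); G = 15.7.
u_4 = α_4·G − ½·(c_4)² = 4.5·15.7 − ½·4.5² = 60.525.

60.525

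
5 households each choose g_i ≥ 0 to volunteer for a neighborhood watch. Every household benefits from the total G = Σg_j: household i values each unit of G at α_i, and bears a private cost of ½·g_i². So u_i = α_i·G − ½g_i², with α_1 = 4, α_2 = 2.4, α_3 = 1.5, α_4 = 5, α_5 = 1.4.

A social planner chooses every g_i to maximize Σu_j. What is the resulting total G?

71.5

Planner FOC: ∂(Σu_j)/∂g_i = (Σα_j) − g_i = 0, so g_i^SO = Σα_j = 14.3 for every i; G^SO = 71.5.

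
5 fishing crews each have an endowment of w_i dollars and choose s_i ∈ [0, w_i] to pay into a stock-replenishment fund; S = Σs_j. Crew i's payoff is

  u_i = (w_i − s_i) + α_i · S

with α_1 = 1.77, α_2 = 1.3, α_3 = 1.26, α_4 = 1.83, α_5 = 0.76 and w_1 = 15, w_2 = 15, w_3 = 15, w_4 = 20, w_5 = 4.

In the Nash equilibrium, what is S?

65

∂u_i/∂s_i = α_i − 1, so crew i contributes w_i if α_i > 1, else 0.
α_i > 1 for i ∈ {1, 2, 3, 4}; NE contributions (15, 15, 15, 20, 0), S = 65.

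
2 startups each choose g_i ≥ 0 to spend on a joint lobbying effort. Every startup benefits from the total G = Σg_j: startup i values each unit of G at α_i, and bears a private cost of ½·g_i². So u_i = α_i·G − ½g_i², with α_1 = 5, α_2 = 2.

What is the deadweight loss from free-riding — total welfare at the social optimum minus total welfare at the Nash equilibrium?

Startup i's FOC: ∂u_i/∂g_i = α_i − g_i = 0, so g_i* = α_i.
NE contributions = (5, 2); G = 7.
W^NE = (Σα)·G − ½Σα_i² = 7² − ½·29 = 34.5.
Planner sets g_i = Σα_j = 7 for every i, so G^SO = 2·7 = 14.
W^SO = (Σα)·G^SO − ½·2·(Σα)² = (2/2)·7² = 49.
Deadweight loss = W^SO − W^NE = 14.5.

14.5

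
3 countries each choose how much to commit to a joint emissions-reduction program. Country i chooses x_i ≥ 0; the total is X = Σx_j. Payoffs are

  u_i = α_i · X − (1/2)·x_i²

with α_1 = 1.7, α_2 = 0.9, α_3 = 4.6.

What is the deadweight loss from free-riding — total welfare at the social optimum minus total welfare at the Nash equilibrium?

Country i's FOC: ∂u_i/∂x_i = α_i − x_i = 0, so x_i* = α_i.
NE contributions = (1.7, 0.9, 4.6); X = 7.2.
W^NE = (Σα)·X − ½Σα_i² = 7.2² − ½·24.86 = 39.41.
Planner sets x_i = Σα_j = 7.2 for every i, so X^SO = 3·7.2 = 21.6.
W^SO = (Σα)·X^SO − ½·3·(Σα)² = (3/2)·7.2² = 77.76.
Deadweight loss = W^SO − W^NE = 38.35.

38.35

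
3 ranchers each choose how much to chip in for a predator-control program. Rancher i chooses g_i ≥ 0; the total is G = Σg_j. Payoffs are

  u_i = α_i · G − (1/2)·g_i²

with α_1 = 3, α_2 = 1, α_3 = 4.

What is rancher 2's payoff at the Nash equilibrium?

7.5

Rancher i's FOC: ∂u_i/∂g_i = α_i − g_i = 0, so g_i* = α_i.
NE contributions = (3, 1, 4); G = 8.
u_2 = α_2·G − ½·(g_2)² = 1·8 − ½·1² = 7.5.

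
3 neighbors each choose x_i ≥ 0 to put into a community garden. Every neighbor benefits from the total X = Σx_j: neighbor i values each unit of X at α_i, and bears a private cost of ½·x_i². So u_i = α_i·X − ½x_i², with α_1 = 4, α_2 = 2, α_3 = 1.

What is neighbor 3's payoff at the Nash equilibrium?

6.5

Neighbor i's FOC: ∂u_i/∂x_i = α_i − x_i = 0, so x_i* = α_i.
NE contributions = (4, 2, 1); X = 7.
u_3 = α_3·X − ½·(x_3)² = 1·7 − ½·1² = 6.5.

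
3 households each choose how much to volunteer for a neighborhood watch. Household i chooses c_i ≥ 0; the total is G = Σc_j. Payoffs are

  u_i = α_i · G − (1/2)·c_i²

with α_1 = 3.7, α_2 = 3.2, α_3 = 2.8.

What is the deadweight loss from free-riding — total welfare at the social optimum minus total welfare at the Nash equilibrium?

Household i's FOC: ∂u_i/∂c_i = α_i − c_i = 0, so c_i* = α_i.
NE contributions = (3.7, 3.2, 2.8); G = 9.7.
W^NE = (Σα)·G − ½Σα_i² = 9.7² − ½·31.77 = 78.205.
Planner sets c_i = Σα_j = 9.7 for every i, so G^SO = 3·9.7 = 29.1.
W^SO = (Σα)·G^SO − ½·3·(Σα)² = (3/2)·9.7² = 141.135.
Deadweight loss = W^SO − W^NE = 62.93.

62.93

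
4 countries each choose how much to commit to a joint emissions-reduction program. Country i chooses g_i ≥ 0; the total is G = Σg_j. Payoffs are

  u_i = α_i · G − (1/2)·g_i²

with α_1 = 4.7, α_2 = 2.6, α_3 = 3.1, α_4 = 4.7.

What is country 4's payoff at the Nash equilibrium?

59.925

Country i's FOC: ∂u_i/∂g_i = α_i − g_i = 0, so g_i* = α_i.
NE contributions = (4.7, 2.6, 3.1, 4.7); G = 15.1.
u_4 = α_4·G − ½·(g_4)² = 4.7·15.1 − ½·4.7² = 59.925.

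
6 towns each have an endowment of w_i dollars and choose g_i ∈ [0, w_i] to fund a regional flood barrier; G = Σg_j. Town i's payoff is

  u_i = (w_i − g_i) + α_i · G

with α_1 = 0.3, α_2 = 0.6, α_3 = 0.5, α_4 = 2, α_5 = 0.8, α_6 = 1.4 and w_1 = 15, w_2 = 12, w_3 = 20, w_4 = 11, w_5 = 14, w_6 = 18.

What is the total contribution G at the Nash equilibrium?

∂u_i/∂g_i = α_i − 1, so town i contributes w_i if α_i > 1, else 0.
α_i > 1 for i ∈ {4, 6}; NE contributions (0, 0, 0, 11, 0, 18), G = 29.

29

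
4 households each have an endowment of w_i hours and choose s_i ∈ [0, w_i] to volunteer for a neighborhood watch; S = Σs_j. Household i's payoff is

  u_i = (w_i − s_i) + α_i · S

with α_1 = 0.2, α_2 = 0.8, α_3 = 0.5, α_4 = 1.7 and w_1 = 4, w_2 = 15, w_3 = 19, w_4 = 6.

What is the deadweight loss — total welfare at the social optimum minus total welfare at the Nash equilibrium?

∂u_i/∂s_i = α_i − 1, so household i contributes w_i if α_i > 1, else 0.
α_i > 1 for i ∈ {4}; NE contributions (0, 0, 0, 6), S = 6.
W^NE = Σw_i − S^NE + (Σα_i)·S^NE = 44 + 2.2·6 = 57.2.
Planner: ∂(Σu_j)/∂s_i = Σα_j − 1 = 2.2 > 0, so everyone contributes w_i; S^SO = 44, W^SO = 44 + 2.2·44 = 140.8.
Deadweight loss = 83.6.

83.6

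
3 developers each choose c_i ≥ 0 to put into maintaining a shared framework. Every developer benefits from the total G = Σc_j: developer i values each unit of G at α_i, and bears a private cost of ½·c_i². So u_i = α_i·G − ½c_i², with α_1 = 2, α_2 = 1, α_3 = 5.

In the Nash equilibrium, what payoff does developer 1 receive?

Developer i's FOC: ∂u_i/∂c_i = α_i − c_i = 0, so c_i* = α_i.
NE contributions = (2, 1, 5); G = 8.
u_1 = α_1·G − ½·(c_1)² = 2·8 − ½·2² = 14.

14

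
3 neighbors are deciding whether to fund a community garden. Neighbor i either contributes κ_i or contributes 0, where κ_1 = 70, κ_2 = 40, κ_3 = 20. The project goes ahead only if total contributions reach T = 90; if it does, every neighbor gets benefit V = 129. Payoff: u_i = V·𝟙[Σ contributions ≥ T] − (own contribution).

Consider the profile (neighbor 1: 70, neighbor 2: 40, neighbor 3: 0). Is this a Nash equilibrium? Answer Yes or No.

Total = 110 ≥ 90: provided.
Neighbor 1 (pledges 70, payoff 59): dropping to 0 → total 40, payoff 0. No gain.
Neighbor 2 (pledges 40, payoff 89): dropping to 0 → total 70, payoff 0. No gain.
Neighbor 3 (pledges 0, payoff 129): pledging 20 → total 130, payoff 109. No gain.

Yes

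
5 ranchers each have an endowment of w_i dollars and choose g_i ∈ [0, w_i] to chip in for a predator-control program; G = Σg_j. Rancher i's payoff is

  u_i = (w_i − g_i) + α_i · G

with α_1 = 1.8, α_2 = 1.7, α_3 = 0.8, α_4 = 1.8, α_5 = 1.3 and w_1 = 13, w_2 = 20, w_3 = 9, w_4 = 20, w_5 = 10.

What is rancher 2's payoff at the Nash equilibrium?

107.1

∂u_i/∂g_i = α_i − 1, so rancher i contributes w_i if α_i > 1, else 0.
α_i > 1 for i ∈ {1, 2, 4, 5}; NE contributions (13, 20, 0, 20, 10), G = 63.
u_2 = (20 − 20) + 1.7·63 = 107.1.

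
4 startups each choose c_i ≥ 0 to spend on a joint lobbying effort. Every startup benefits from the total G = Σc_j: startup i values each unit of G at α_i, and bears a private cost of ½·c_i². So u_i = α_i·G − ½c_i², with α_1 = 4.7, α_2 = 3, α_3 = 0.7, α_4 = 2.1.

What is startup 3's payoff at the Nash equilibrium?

Startup i's FOC: ∂u_i/∂c_i = α_i − c_i = 0, so c_i* = α_i.
NE contributions = (4.7, 3, 0.7, 2.1); G = 10.5.
u_3 = α_3·G − ½·(c_3)² = 0.7·10.5 − ½·0.7² = 7.105.

7.105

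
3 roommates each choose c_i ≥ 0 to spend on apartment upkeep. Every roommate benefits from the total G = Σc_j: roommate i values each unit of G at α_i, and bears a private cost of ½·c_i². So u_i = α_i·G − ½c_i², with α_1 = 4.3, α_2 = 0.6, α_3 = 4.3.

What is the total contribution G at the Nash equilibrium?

9.2

Roommate i's FOC: ∂u_i/∂c_i = α_i − c_i = 0, so c_i* = α_i.
NE contributions = (4.3, 0.6, 4.3); G = 9.2.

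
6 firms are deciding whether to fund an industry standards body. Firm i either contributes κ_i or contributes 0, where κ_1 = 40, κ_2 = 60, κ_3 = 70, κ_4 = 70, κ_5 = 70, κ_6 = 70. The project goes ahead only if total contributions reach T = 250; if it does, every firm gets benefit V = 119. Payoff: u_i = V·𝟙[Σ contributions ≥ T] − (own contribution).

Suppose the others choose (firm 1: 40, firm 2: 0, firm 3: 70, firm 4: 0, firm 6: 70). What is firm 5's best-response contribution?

70

Others' total = 180. Contributing 70 brings total to 250 ≥ 250: gain V − κ_5 = 49.
Best response: 70.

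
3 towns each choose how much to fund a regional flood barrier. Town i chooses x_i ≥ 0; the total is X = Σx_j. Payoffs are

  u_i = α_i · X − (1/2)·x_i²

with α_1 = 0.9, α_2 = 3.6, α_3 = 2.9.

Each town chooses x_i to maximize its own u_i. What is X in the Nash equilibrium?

Town i's FOC: ∂u_i/∂x_i = α_i − x_i = 0, so x_i* = α_i.
NE contributions = (0.9, 3.6, 2.9); X = 7.4.

7.4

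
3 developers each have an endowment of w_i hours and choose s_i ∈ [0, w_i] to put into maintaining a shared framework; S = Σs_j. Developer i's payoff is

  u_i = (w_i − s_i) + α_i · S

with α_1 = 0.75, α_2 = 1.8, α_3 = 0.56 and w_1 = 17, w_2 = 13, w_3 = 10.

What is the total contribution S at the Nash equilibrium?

∂u_i/∂s_i = α_i − 1, so developer i contributes w_i if α_i > 1, else 0.
α_i > 1 for i ∈ {2}; NE contributions (0, 13, 0), S = 13.

13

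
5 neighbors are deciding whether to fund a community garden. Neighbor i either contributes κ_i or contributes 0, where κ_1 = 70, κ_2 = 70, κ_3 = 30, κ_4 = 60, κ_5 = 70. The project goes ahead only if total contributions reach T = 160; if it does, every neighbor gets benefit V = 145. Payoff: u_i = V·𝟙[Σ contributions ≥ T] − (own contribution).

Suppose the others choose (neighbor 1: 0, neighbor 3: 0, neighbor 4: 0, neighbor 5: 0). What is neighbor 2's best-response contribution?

0

Others' total = 0. Even contributing 70 gives 70 < 160: no benefit either way.
Best response: 0.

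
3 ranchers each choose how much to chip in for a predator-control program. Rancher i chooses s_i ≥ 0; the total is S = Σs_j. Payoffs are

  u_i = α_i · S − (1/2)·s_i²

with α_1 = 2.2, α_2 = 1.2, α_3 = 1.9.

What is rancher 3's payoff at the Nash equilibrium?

Rancher i's FOC: ∂u_i/∂s_i = α_i − s_i = 0, so s_i* = α_i.
NE contributions = (2.2, 1.2, 1.9); S = 5.3.
u_3 = α_3·S − ½·(s_3)² = 1.9·5.3 − ½·1.9² = 8.265.

8.265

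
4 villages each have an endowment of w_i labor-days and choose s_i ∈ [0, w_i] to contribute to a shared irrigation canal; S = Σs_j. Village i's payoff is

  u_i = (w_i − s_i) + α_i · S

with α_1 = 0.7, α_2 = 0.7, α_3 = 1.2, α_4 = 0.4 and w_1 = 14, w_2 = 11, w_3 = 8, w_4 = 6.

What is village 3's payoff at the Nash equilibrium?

9.6

∂u_i/∂s_i = α_i − 1, so village i contributes w_i if α_i > 1, else 0.
α_i > 1 for i ∈ {3}; NE contributions (0, 0, 8, 0), S = 8.
u_3 = (8 − 8) + 1.2·8 = 9.6.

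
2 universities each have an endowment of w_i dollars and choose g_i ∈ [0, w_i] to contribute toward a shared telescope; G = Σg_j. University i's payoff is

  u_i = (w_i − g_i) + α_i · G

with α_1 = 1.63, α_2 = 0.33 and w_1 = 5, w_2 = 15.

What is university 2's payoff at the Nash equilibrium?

16.65

∂u_i/∂g_i = α_i − 1, so university i contributes w_i if α_i > 1, else 0.
α_i > 1 for i ∈ {1}; NE contributions (5, 0), G = 5.
u_2 = (15 − 0) + 0.33·5 = 16.65.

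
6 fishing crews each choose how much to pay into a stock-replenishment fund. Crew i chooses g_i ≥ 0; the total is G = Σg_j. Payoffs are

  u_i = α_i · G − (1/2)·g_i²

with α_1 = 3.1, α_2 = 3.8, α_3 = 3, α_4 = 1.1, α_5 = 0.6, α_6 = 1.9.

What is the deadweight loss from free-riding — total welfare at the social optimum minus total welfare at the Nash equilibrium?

Crew i's FOC: ∂u_i/∂g_i = α_i − g_i = 0, so g_i* = α_i.
NE contributions = (3.1, 3.8, 3, 1.1, 0.6, 1.9); G = 13.5.
W^NE = (Σα)·G − ½Σα_i² = 13.5² − ½·38.23 = 163.135.
Planner sets g_i = Σα_j = 13.5 for every i, so G^SO = 6·13.5 = 81.
W^SO = (Σα)·G^SO − ½·6·(Σα)² = (6/2)·13.5² = 546.75.
Deadweight loss = W^SO − W^NE = 383.615.

383.615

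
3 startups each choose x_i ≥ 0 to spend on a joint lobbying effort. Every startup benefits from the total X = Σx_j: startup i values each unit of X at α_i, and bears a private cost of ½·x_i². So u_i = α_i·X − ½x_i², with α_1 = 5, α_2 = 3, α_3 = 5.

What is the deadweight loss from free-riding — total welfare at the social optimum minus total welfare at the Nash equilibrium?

Startup i's FOC: ∂u_i/∂x_i = α_i − x_i = 0, so x_i* = α_i.
NE contributions = (5, 3, 5); X = 13.
W^NE = (Σα)·X − ½Σα_i² = 13² − ½·59 = 139.5.
Planner sets x_i = Σα_j = 13 for every i, so X^SO = 3·13 = 39.
W^SO = (Σα)·X^SO − ½·3·(Σα)² = (3/2)·13² = 253.5.
Deadweight loss = W^SO − W^NE = 114.

114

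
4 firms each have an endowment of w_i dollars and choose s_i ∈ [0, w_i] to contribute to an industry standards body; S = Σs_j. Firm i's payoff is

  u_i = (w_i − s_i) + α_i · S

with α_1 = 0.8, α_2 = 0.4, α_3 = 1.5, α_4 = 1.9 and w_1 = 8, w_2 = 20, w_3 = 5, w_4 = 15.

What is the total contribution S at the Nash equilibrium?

20

∂u_i/∂s_i = α_i − 1, so firm i contributes w_i if α_i > 1, else 0.
α_i > 1 for i ∈ {3, 4}; NE contributions (0, 0, 5, 15), S = 20.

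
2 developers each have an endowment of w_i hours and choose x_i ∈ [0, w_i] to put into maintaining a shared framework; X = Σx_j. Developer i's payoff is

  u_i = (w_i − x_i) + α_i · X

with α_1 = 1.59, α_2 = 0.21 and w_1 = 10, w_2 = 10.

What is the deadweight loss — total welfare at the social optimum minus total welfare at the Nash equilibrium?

8

∂u_i/∂x_i = α_i − 1, so developer i contributes w_i if α_i > 1, else 0.
α_i > 1 for i ∈ {1}; NE contributions (10, 0), X = 10.
W^NE = Σw_i − X^NE + (Σα_i)·X^NE = 20 + 0.8·10 = 28.
Planner: ∂(Σu_j)/∂x_i = Σα_j − 1 = 0.8 > 0, so everyone contributes w_i; X^SO = 20, W^SO = 20 + 0.8·20 = 36.
Deadweight loss = 8.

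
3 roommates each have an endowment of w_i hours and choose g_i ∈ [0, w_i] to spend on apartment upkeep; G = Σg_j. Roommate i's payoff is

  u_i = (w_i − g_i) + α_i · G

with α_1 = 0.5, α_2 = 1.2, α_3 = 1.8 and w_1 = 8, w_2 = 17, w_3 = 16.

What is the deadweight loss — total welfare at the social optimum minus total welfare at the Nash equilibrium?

20

∂u_i/∂g_i = α_i − 1, so roommate i contributes w_i if α_i > 1, else 0.
α_i > 1 for i ∈ {2, 3}; NE contributions (0, 17, 16), G = 33.
W^NE = Σw_i − G^NE + (Σα_i)·G^NE = 41 + 2.5·33 = 123.5.
Planner: ∂(Σu_j)/∂g_i = Σα_j − 1 = 2.5 > 0, so everyone contributes w_i; G^SO = 41, W^SO = 41 + 2.5·41 = 143.5.
Deadweight loss = 20.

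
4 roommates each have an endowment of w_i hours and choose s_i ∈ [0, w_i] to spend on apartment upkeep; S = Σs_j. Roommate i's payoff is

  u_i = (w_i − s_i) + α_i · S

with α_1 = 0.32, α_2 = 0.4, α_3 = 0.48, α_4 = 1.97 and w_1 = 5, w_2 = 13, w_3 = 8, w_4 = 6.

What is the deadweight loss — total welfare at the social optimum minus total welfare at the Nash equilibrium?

56.42

∂u_i/∂s_i = α_i − 1, so roommate i contributes w_i if α_i > 1, else 0.
α_i > 1 for i ∈ {4}; NE contributions (0, 0, 0, 6), S = 6.
W^NE = Σw_i − S^NE + (Σα_i)·S^NE = 32 + 2.17·6 = 45.02.
Planner: ∂(Σu_j)/∂s_i = Σα_j − 1 = 2.17 > 0, so everyone contributes w_i; S^SO = 32, W^SO = 32 + 2.17·32 = 101.44.
Deadweight loss = 56.42.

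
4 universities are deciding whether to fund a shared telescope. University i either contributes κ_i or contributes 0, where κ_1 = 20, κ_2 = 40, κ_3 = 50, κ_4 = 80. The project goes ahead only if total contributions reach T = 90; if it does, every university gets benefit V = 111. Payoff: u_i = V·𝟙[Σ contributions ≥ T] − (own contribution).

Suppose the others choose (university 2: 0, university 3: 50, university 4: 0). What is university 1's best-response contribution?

0

Others' total = 50. Even contributing 20 gives 70 < 90: no benefit either way.
Best response: 0.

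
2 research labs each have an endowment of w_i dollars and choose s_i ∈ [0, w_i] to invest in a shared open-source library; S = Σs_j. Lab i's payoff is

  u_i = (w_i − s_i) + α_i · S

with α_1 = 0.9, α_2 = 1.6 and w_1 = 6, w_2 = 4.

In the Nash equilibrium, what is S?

∂u_i/∂s_i = α_i − 1, so lab i contributes w_i if α_i > 1, else 0.
α_i > 1 for i ∈ {2}; NE contributions (0, 4), S = 4.

4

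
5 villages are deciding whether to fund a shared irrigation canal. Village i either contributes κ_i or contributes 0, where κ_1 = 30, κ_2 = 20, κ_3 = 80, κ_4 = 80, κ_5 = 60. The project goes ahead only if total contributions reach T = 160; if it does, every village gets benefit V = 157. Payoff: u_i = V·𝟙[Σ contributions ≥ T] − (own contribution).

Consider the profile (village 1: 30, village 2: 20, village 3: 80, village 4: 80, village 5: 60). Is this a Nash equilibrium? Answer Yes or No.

Total = 270 ≥ 160: provided.
Village 1 (pledges 30, payoff 127): dropping to 0 → total 240, payoff 157. Profitable deviation.

No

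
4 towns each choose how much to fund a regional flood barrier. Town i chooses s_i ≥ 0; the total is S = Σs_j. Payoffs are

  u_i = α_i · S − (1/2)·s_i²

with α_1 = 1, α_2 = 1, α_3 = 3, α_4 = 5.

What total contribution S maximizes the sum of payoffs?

Planner FOC: ∂(Σu_j)/∂s_i = (Σα_j) − s_i = 0, so s_i^SO = Σα_j = 10 for every i; S^SO = 40.

40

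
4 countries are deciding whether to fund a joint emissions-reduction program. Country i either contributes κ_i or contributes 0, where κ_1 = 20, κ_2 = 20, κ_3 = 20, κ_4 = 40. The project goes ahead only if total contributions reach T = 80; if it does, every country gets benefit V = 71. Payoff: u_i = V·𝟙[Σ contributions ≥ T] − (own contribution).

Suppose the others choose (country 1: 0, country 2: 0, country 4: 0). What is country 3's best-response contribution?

Others' total = 0. Even contributing 20 gives 20 < 80: no benefit either way.
Best response: 0.

0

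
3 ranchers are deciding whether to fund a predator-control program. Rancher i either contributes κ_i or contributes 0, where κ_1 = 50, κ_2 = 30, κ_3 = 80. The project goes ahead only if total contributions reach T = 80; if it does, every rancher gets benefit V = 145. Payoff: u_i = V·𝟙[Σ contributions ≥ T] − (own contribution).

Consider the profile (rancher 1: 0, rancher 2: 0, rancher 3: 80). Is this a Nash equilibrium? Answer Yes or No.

Total = 80 ≥ 80: provided.
Rancher 1 (pledges 0, payoff 145): pledging 50 → total 130, payoff 95. No gain.
Rancher 2 (pledges 0, payoff 145): pledging 30 → total 110, payoff 115. No gain.
Rancher 3 (pledges 80, payoff 65): dropping to 0 → total 0, payoff 0. No gain.

Yes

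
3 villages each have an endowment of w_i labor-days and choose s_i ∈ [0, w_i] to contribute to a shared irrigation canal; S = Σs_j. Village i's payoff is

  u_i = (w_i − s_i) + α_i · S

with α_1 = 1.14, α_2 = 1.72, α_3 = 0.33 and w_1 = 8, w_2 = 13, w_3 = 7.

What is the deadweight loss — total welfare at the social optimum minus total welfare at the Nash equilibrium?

15.33

∂u_i/∂s_i = α_i − 1, so village i contributes w_i if α_i > 1, else 0.
α_i > 1 for i ∈ {1, 2}; NE contributions (8, 13, 0), S = 21.
W^NE = Σw_i − S^NE + (Σα_i)·S^NE = 28 + 2.19·21 = 73.99.
Planner: ∂(Σu_j)/∂s_i = Σα_j − 1 = 2.19 > 0, so everyone contributes w_i; S^SO = 28, W^SO = 28 + 2.19·28 = 89.32.
Deadweight loss = 15.33.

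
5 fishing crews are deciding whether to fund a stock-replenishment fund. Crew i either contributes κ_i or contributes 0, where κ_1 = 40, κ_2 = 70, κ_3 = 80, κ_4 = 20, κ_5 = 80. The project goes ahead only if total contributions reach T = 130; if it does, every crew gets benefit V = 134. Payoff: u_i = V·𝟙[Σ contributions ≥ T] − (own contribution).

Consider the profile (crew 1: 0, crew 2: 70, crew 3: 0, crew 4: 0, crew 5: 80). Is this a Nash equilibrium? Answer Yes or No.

Yes

Total = 150 ≥ 130: provided.
Crew 1 (pledges 0, payoff 134): pledging 40 → total 190, payoff 94. No gain.
Crew 2 (pledges 70, payoff 64): dropping to 0 → total 80, payoff 0. No gain.
Crew 3 (pledges 0, payoff 134): pledging 80 → total 230, payoff 54. No gain.
Crew 4 (pledges 0, payoff 134): pledging 20 → total 170, payoff 114. No gain.
Crew 5 (pledges 80, payoff 54): dropping to 0 → total 70, payoff 0. No gain.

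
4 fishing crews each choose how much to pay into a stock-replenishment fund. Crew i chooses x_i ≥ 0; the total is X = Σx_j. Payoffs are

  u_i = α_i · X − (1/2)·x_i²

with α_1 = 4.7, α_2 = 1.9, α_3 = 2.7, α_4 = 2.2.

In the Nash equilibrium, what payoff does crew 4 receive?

22.88

Crew i's FOC: ∂u_i/∂x_i = α_i − x_i = 0, so x_i* = α_i.
NE contributions = (4.7, 1.9, 2.7, 2.2); X = 11.5.
u_4 = α_4·X − ½·(x_4)² = 2.2·11.5 − ½·2.2² = 22.88.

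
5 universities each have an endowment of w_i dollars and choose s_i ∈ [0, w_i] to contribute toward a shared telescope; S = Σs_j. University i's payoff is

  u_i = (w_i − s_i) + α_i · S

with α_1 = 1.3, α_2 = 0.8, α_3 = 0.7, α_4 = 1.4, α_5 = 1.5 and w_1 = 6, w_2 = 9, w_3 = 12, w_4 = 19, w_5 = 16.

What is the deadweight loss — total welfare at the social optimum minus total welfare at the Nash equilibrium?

∂u_i/∂s_i = α_i − 1, so university i contributes w_i if α_i > 1, else 0.
α_i > 1 for i ∈ {1, 4, 5}; NE contributions (6, 0, 0, 19, 16), S = 41.
W^NE = Σw_i − S^NE + (Σα_i)·S^NE = 62 + 4.7·41 = 254.7.
Planner: ∂(Σu_j)/∂s_i = Σα_j − 1 = 4.7 > 0, so everyone contributes w_i; S^SO = 62, W^SO = 62 + 4.7·62 = 353.4.
Deadweight loss = 98.7.

98.7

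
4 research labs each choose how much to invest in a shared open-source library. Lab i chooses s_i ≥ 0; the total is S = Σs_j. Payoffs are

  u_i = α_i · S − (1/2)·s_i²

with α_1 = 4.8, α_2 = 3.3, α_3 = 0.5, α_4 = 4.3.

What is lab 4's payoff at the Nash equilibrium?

Lab i's FOC: ∂u_i/∂s_i = α_i − s_i = 0, so s_i* = α_i.
NE contributions = (4.8, 3.3, 0.5, 4.3); S = 12.9.
u_4 = α_4·S − ½·(s_4)² = 4.3·12.9 − ½·4.3² = 46.225.

46.225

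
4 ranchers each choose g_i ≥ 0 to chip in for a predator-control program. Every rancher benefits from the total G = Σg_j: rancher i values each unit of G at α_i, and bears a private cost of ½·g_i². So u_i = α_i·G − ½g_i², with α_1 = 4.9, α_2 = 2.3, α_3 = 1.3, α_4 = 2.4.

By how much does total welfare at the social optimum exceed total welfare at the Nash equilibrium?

Rancher i's FOC: ∂u_i/∂g_i = α_i − g_i = 0, so g_i* = α_i.
NE contributions = (4.9, 2.3, 1.3, 2.4); G = 10.9.
W^NE = (Σα)·G − ½Σα_i² = 10.9² − ½·36.75 = 100.435.
Planner sets g_i = Σα_j = 10.9 for every i, so G^SO = 4·10.9 = 43.6.
W^SO = (Σα)·G^SO − ½·4·(Σα)² = (4/2)·10.9² = 237.62.
Deadweight loss = W^SO − W^NE = 137.185.

137.185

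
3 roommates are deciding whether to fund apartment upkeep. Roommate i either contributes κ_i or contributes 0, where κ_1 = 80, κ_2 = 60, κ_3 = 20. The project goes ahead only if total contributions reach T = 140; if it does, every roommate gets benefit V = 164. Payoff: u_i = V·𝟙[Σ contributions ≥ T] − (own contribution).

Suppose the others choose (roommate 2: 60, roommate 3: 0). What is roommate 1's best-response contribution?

Others' total = 60. Contributing 80 brings total to 140 ≥ 140: gain V − κ_1 = 84.
Best response: 80.

80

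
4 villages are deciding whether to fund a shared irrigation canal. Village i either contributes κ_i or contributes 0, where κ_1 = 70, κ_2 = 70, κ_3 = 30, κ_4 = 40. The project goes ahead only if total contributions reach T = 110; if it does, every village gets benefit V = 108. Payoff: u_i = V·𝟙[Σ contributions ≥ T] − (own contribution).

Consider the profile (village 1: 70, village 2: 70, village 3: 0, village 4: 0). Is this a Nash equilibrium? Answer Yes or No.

Yes

Total = 140 ≥ 110: provided.
Village 1 (pledges 70, payoff 38): dropping to 0 → total 70, payoff 0. No gain.
Village 2 (pledges 70, payoff 38): dropping to 0 → total 70, payoff 0. No gain.
Village 3 (pledges 0, payoff 108): pledging 30 → total 170, payoff 78. No gain.
Village 4 (pledges 0, payoff 108): pledging 40 → total 180, payoff 68. No gain.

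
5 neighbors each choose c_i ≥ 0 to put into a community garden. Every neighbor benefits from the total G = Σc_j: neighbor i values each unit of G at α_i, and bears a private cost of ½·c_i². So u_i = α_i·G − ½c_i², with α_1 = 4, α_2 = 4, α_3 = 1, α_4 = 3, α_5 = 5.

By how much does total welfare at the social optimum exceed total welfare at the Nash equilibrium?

Neighbor i's FOC: ∂u_i/∂c_i = α_i − c_i = 0, so c_i* = α_i.
NE contributions = (4, 4, 1, 3, 5); G = 17.
W^NE = (Σα)·G − ½Σα_i² = 17² − ½·67 = 255.5.
Planner sets c_i = Σα_j = 17 for every i, so G^SO = 5·17 = 85.
W^SO = (Σα)·G^SO − ½·5·(Σα)² = (5/2)·17² = 722.5.
Deadweight loss = W^SO − W^NE = 467.

467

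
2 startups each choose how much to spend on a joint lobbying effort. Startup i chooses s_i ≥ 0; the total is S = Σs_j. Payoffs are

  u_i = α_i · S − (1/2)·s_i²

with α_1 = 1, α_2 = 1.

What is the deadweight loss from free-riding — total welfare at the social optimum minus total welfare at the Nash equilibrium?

Startup i's FOC: ∂u_i/∂s_i = α_i − s_i = 0, so s_i* = α_i.
NE contributions = (1, 1); S = 2.
W^NE = (Σα)·S − ½Σα_i² = 2² − ½·2 = 3.
Planner sets s_i = Σα_j = 2 for every i, so S^SO = 2·2 = 4.
W^SO = (Σα)·S^SO − ½·2·(Σα)² = (2/2)·2² = 4.
Deadweight loss = W^SO − W^NE = 1.

1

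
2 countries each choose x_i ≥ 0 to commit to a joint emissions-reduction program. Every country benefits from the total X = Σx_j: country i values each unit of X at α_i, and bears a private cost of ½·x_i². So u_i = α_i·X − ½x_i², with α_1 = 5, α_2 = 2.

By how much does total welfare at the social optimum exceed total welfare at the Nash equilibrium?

14.5

Country i's FOC: ∂u_i/∂x_i = α_i − x_i = 0, so x_i* = α_i.
NE contributions = (5, 2); X = 7.
W^NE = (Σα)·X − ½Σα_i² = 7² − ½·29 = 34.5.
Planner sets x_i = Σα_j = 7 for every i, so X^SO = 2·7 = 14.
W^SO = (Σα)·X^SO − ½·2·(Σα)² = (2/2)·7² = 49.
Deadweight loss = W^SO − W^NE = 14.5.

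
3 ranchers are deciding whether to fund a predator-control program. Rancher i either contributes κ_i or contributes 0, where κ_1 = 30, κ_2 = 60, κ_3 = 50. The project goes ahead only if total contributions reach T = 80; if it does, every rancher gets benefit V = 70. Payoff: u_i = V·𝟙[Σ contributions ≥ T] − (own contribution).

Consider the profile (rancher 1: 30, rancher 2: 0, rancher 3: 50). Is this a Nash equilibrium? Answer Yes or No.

Yes

Total = 80 ≥ 80: provided.
Rancher 1 (pledges 30, payoff 40): dropping to 0 → total 50, payoff 0. No gain.
Rancher 2 (pledges 0, payoff 70): pledging 60 → total 140, payoff 10. No gain.
Rancher 3 (pledges 50, payoff 20): dropping to 0 → total 30, payoff 0. No gain.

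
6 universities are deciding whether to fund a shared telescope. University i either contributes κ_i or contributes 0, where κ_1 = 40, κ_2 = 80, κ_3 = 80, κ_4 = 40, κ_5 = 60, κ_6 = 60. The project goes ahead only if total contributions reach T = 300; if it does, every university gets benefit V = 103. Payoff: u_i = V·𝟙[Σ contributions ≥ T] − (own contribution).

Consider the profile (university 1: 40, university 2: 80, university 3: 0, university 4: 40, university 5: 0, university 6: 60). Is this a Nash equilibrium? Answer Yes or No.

Total = 220 < 300: not provided.
University 1 (pledges 40, payoff -40): dropping to 0 → total 180, payoff 0. Profitable deviation.

No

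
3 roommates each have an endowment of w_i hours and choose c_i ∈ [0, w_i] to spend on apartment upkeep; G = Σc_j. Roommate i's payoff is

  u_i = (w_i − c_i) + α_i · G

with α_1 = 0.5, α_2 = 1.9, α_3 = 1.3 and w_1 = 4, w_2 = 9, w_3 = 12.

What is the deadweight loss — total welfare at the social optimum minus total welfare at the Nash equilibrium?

∂u_i/∂c_i = α_i − 1, so roommate i contributes w_i if α_i > 1, else 0.
α_i > 1 for i ∈ {2, 3}; NE contributions (0, 9, 12), G = 21.
W^NE = Σw_i − G^NE + (Σα_i)·G^NE = 25 + 2.7·21 = 81.7.
Planner: ∂(Σu_j)/∂c_i = Σα_j − 1 = 2.7 > 0, so everyone contributes w_i; G^SO = 25, W^SO = 25 + 2.7·25 = 92.5.
Deadweight loss = 10.8.

10.8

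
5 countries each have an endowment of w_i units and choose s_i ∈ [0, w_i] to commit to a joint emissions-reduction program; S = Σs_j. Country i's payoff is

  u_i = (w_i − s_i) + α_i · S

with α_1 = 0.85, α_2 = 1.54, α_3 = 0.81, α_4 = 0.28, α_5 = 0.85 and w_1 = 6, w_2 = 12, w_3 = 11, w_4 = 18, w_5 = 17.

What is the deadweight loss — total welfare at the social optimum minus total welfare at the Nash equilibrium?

173.16

∂u_i/∂s_i = α_i − 1, so country i contributes w_i if α_i > 1, else 0.
α_i > 1 for i ∈ {2}; NE contributions (0, 12, 0, 0, 0), S = 12.
W^NE = Σw_i − S^NE + (Σα_i)·S^NE = 64 + 3.33·12 = 103.96.
Planner: ∂(Σu_j)/∂s_i = Σα_j − 1 = 3.33 > 0, so everyone contributes w_i; S^SO = 64, W^SO = 64 + 3.33·64 = 277.12.
Deadweight loss = 173.16.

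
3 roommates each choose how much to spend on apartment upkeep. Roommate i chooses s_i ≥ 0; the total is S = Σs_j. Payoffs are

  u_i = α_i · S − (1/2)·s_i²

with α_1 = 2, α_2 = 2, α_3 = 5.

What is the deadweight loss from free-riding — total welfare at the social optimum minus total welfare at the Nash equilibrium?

Roommate i's FOC: ∂u_i/∂s_i = α_i − s_i = 0, so s_i* = α_i.
NE contributions = (2, 2, 5); S = 9.
W^NE = (Σα)·S − ½Σα_i² = 9² − ½·33 = 64.5.
Planner sets s_i = Σα_j = 9 for every i, so S^SO = 3·9 = 27.
W^SO = (Σα)·S^SO − ½·3·(Σα)² = (3/2)·9² = 121.5.
Deadweight loss = W^SO − W^NE = 57.

57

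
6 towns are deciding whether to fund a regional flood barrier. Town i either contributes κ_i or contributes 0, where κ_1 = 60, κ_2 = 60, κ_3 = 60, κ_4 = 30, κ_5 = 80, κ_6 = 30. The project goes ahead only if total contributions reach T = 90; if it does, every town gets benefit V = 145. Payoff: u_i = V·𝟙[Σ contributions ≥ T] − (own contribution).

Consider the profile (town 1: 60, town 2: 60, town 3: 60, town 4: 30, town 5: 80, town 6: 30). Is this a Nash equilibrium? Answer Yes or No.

No

Total = 320 ≥ 90: provided.
Town 1 (pledges 60, payoff 85): dropping to 0 → total 260, payoff 145. Profitable deviation.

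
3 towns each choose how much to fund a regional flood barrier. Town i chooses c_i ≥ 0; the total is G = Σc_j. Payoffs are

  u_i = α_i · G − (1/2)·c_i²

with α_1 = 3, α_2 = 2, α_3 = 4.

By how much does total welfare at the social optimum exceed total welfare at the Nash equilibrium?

Town i's FOC: ∂u_i/∂c_i = α_i − c_i = 0, so c_i* = α_i.
NE contributions = (3, 2, 4); G = 9.
W^NE = (Σα)·G − ½Σα_i² = 9² − ½·29 = 66.5.
Planner sets c_i = Σα_j = 9 for every i, so G^SO = 3·9 = 27.
W^SO = (Σα)·G^SO − ½·3·(Σα)² = (3/2)·9² = 121.5.
Deadweight loss = W^SO − W^NE = 55.

55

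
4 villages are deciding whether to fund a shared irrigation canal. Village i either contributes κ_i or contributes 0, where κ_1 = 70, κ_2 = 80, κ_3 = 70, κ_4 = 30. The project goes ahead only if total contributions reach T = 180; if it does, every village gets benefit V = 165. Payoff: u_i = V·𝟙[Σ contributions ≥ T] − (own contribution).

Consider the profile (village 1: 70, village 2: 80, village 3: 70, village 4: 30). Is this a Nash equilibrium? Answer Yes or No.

Total = 250 ≥ 180: provided.
Village 1 (pledges 70, payoff 95): dropping to 0 → total 180, payoff 165. Profitable deviation.

No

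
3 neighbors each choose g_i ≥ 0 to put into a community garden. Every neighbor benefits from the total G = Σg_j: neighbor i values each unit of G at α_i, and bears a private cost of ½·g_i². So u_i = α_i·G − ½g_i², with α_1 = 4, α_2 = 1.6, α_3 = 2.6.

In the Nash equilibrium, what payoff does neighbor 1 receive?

24.8

Neighbor i's FOC: ∂u_i/∂g_i = α_i − g_i = 0, so g_i* = α_i.
NE contributions = (4, 1.6, 2.6); G = 8.2.
u_1 = α_1·G − ½·(g_1)² = 4·8.2 − ½·4² = 24.8.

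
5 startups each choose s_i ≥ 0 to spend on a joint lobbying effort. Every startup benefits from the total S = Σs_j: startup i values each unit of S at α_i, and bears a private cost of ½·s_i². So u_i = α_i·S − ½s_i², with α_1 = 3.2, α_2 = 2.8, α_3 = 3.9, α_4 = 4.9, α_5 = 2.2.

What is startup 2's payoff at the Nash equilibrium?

Startup i's FOC: ∂u_i/∂s_i = α_i − s_i = 0, so s_i* = α_i.
NE contributions = (3.2, 2.8, 3.9, 4.9, 2.2); S = 17.
u_2 = α_2·S − ½·(s_2)² = 2.8·17 − ½·2.8² = 43.68.

43.68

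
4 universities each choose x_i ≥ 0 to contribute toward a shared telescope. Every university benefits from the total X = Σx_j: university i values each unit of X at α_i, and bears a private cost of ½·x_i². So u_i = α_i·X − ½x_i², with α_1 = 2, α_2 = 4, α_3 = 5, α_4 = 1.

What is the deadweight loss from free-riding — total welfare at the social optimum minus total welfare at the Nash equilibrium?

167

University i's FOC: ∂u_i/∂x_i = α_i − x_i = 0, so x_i* = α_i.
NE contributions = (2, 4, 5, 1); X = 12.
W^NE = (Σα)·X − ½Σα_i² = 12² − ½·46 = 121.
Planner sets x_i = Σα_j = 12 for every i, so X^SO = 4·12 = 48.
W^SO = (Σα)·X^SO − ½·4·(Σα)² = (4/2)·12² = 288.
Deadweight loss = W^SO − W^NE = 167.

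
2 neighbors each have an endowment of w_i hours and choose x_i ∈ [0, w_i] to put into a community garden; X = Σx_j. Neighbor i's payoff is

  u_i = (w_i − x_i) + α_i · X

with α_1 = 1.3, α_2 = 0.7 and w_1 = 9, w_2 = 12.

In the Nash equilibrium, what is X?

∂u_i/∂x_i = α_i − 1, so neighbor i contributes w_i if α_i > 1, else 0.
α_i > 1 for i ∈ {1}; NE contributions (9, 0), X = 9.

9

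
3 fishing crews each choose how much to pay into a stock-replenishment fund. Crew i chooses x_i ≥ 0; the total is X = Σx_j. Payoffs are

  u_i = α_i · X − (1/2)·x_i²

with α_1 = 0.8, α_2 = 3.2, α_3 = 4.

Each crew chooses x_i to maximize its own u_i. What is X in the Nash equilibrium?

Crew i's FOC: ∂u_i/∂x_i = α_i − x_i = 0, so x_i* = α_i.
NE contributions = (0.8, 3.2, 4); X = 8.

8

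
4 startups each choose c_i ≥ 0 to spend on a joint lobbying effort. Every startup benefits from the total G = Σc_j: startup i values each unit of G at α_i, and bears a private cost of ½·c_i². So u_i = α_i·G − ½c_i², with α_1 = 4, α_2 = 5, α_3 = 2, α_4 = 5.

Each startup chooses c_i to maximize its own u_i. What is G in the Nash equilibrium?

16

Startup i's FOC: ∂u_i/∂c_i = α_i − c_i = 0, so c_i* = α_i.
NE contributions = (4, 5, 2, 5); G = 16.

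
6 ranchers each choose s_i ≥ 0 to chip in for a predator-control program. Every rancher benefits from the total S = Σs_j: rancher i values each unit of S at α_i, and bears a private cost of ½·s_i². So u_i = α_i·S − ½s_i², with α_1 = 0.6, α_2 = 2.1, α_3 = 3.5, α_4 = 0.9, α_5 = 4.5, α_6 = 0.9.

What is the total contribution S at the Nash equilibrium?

12.5

Rancher i's FOC: ∂u_i/∂s_i = α_i − s_i = 0, so s_i* = α_i.
NE contributions = (0.6, 2.1, 3.5, 0.9, 4.5, 0.9); S = 12.5.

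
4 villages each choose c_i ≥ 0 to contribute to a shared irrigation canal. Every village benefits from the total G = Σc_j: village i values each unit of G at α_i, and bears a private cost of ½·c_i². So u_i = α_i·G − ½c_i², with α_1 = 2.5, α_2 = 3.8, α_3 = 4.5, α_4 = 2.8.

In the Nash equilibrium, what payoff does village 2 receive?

44.46

Village i's FOC: ∂u_i/∂c_i = α_i − c_i = 0, so c_i* = α_i.
NE contributions = (2.5, 3.8, 4.5, 2.8); G = 13.6.
u_2 = α_2·G − ½·(c_2)² = 3.8·13.6 − ½·3.8² = 44.46.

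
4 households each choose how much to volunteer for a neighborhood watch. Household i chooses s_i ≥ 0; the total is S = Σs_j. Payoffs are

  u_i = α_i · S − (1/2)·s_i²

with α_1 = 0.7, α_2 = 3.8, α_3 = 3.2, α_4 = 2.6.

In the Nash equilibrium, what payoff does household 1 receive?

Household i's FOC: ∂u_i/∂s_i = α_i − s_i = 0, so s_i* = α_i.
NE contributions = (0.7, 3.8, 3.2, 2.6); S = 10.3.
u_1 = α_1·S − ½·(s_1)² = 0.7·10.3 − ½·0.7² = 6.965.

6.965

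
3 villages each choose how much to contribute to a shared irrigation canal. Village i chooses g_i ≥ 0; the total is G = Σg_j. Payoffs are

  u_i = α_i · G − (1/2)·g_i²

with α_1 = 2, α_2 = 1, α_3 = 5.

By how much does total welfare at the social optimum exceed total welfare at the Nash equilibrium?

Village i's FOC: ∂u_i/∂g_i = α_i − g_i = 0, so g_i* = α_i.
NE contributions = (2, 1, 5); G = 8.
W^NE = (Σα)·G − ½Σα_i² = 8² − ½·30 = 49.
Planner sets g_i = Σα_j = 8 for every i, so G^SO = 3·8 = 24.
W^SO = (Σα)·G^SO − ½·3·(Σα)² = (3/2)·8² = 96.
Deadweight loss = W^SO − W^NE = 47.

47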